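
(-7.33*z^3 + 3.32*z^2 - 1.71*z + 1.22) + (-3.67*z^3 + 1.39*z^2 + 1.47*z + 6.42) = -11.0*z^3 + 4.71*z^2 - 0.24*z + 7.64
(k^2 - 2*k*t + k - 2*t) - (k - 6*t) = k^2 - 2*k*t + 4*t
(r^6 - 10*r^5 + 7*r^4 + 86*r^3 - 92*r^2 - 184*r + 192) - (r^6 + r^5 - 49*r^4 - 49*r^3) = -11*r^5 + 56*r^4 + 135*r^3 - 92*r^2 - 184*r + 192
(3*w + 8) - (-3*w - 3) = 6*w + 11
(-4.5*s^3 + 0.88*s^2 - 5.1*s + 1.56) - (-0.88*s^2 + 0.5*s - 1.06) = -4.5*s^3 + 1.76*s^2 - 5.6*s + 2.62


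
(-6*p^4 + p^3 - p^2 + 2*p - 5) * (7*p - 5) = -42*p^5 + 37*p^4 - 12*p^3 + 19*p^2 - 45*p + 25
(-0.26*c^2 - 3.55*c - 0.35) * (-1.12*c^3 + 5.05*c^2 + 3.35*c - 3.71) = 0.2912*c^5 + 2.663*c^4 - 18.4065*c^3 - 12.6954*c^2 + 11.998*c + 1.2985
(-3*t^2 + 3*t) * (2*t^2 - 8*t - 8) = -6*t^4 + 30*t^3 - 24*t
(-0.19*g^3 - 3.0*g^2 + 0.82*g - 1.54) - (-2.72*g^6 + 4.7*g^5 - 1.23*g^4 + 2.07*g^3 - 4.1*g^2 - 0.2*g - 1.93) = 2.72*g^6 - 4.7*g^5 + 1.23*g^4 - 2.26*g^3 + 1.1*g^2 + 1.02*g + 0.39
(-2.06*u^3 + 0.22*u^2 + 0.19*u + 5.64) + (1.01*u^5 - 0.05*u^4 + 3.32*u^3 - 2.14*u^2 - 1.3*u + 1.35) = 1.01*u^5 - 0.05*u^4 + 1.26*u^3 - 1.92*u^2 - 1.11*u + 6.99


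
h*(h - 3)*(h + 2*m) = h^3 + 2*h^2*m - 3*h^2 - 6*h*m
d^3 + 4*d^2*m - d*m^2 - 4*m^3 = (d - m)*(d + m)*(d + 4*m)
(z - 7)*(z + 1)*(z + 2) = z^3 - 4*z^2 - 19*z - 14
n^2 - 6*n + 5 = (n - 5)*(n - 1)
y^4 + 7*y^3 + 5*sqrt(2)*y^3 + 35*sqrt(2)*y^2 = y^2*(y + 7)*(y + 5*sqrt(2))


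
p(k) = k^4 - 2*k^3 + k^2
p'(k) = 4*k^3 - 6*k^2 + 2*k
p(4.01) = 145.69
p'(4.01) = 169.46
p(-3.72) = 308.30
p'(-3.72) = -296.39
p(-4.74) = 740.25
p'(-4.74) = -570.27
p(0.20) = 0.03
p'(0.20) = 0.19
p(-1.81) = 25.87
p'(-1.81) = -47.00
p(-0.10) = 0.01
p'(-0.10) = -0.26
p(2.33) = 9.60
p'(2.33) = 22.68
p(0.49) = 0.06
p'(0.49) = 0.01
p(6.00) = 900.00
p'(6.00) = 660.00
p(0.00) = 0.00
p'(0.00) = 0.00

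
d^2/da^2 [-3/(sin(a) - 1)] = 3*(sin(a) + 2)/(sin(a) - 1)^2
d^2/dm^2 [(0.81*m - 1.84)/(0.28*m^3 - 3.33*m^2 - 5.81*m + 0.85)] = (0.381024*m^5 - 6.262536*m^4 + 48.04929*m^3 - 106.774944*m^2 - 197.210442*m - 126.638318)/(0.021952*m^9 - 0.783216*m^8 + 7.948164*m^7 - 4.222653*m^6 - 169.679643*m^5 - 317.243424*m^4 - 96.844811*m^3 + 78.86028*m^2 - 12.593175*m + 0.614125)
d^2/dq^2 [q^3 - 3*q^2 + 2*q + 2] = 6*q - 6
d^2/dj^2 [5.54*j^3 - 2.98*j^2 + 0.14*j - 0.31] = 33.24*j - 5.96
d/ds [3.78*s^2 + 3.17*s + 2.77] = 7.56*s + 3.17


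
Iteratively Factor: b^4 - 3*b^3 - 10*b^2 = (b)*(b^3 - 3*b^2 - 10*b) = b*(b + 2)*(b^2 - 5*b) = b^2*(b + 2)*(b - 5)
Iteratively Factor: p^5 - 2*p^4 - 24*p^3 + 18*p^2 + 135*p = (p - 3)*(p^4 + p^3 - 21*p^2 - 45*p) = p*(p - 3)*(p^3 + p^2 - 21*p - 45) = p*(p - 3)*(p + 3)*(p^2 - 2*p - 15) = p*(p - 3)*(p + 3)^2*(p - 5)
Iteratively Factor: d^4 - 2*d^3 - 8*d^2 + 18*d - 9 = (d - 1)*(d^3 - d^2 - 9*d + 9) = (d - 3)*(d - 1)*(d^2 + 2*d - 3) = (d - 3)*(d - 1)^2*(d + 3)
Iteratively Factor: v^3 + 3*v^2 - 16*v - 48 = (v + 4)*(v^2 - v - 12) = (v + 3)*(v + 4)*(v - 4)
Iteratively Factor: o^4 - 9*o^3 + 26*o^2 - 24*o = (o - 2)*(o^3 - 7*o^2 + 12*o) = (o - 3)*(o - 2)*(o^2 - 4*o) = (o - 4)*(o - 3)*(o - 2)*(o)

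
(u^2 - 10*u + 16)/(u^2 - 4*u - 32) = (u - 2)/(u + 4)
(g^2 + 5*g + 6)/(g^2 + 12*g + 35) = (g^2 + 5*g + 6)/(g^2 + 12*g + 35)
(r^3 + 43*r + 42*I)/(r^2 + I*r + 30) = (r^2 - 6*I*r + 7)/(r - 5*I)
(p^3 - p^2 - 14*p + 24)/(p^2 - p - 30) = (-p^3 + p^2 + 14*p - 24)/(-p^2 + p + 30)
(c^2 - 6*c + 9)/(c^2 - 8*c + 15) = (c - 3)/(c - 5)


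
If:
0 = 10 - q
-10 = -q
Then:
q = 10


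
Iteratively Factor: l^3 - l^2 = (l)*(l^2 - l) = l^2*(l - 1)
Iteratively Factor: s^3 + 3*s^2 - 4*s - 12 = (s + 2)*(s^2 + s - 6) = (s + 2)*(s + 3)*(s - 2)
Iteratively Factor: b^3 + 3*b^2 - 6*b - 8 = (b + 4)*(b^2 - b - 2) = (b + 1)*(b + 4)*(b - 2)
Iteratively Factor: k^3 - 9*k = (k)*(k^2 - 9) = k*(k + 3)*(k - 3)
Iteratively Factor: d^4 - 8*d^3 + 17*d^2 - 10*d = (d - 2)*(d^3 - 6*d^2 + 5*d) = (d - 5)*(d - 2)*(d^2 - d) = (d - 5)*(d - 2)*(d - 1)*(d)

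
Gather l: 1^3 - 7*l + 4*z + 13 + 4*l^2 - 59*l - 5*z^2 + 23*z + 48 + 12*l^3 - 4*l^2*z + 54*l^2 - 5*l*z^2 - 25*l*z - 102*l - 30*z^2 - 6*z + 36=12*l^3 + l^2*(58 - 4*z) + l*(-5*z^2 - 25*z - 168) - 35*z^2 + 21*z + 98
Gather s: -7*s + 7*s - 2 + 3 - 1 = 0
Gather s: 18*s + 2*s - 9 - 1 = 20*s - 10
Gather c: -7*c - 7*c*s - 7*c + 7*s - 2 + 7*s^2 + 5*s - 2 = c*(-7*s - 14) + 7*s^2 + 12*s - 4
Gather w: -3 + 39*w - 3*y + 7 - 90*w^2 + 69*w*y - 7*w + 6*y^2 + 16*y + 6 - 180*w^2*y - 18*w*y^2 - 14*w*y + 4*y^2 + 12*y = w^2*(-180*y - 90) + w*(-18*y^2 + 55*y + 32) + 10*y^2 + 25*y + 10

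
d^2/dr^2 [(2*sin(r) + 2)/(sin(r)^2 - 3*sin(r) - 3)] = 2*(-sin(r)^5 - 7*sin(r)^4 - 7*sin(r)^3 - 6*sin(r)^2 + 6)/(sin(r)^2 - 3*sin(r) - 3)^3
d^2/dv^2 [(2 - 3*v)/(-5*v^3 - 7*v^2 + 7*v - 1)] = 2*(225*v^5 + 15*v^4 - 308*v^3 - 174*v^2 + 261*v - 63)/(125*v^9 + 525*v^8 + 210*v^7 - 1052*v^6 - 84*v^5 + 966*v^4 - 622*v^3 + 168*v^2 - 21*v + 1)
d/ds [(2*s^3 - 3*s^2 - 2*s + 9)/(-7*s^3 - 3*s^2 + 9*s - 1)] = (-27*s^4 + 8*s^3 + 150*s^2 + 60*s - 79)/(49*s^6 + 42*s^5 - 117*s^4 - 40*s^3 + 87*s^2 - 18*s + 1)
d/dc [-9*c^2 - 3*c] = -18*c - 3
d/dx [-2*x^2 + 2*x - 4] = 2 - 4*x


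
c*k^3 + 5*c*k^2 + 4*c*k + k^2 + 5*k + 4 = (k + 1)*(k + 4)*(c*k + 1)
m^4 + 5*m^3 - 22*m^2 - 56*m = m*(m - 4)*(m + 2)*(m + 7)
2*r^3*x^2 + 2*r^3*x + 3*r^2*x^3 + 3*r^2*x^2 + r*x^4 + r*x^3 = x*(r + x)*(2*r + x)*(r*x + r)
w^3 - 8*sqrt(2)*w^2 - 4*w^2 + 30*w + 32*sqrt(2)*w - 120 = (w - 4)*(w - 5*sqrt(2))*(w - 3*sqrt(2))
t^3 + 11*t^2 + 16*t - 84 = (t - 2)*(t + 6)*(t + 7)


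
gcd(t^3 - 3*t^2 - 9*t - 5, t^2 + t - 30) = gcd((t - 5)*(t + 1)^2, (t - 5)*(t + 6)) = t - 5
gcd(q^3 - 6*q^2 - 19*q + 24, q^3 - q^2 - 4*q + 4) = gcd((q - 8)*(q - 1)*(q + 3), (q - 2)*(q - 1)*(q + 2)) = q - 1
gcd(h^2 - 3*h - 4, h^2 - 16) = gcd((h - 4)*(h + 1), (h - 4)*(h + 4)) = h - 4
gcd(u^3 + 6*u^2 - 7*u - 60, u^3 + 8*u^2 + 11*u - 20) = u^2 + 9*u + 20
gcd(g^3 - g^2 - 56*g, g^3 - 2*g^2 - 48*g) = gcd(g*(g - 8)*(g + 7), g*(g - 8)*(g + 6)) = g^2 - 8*g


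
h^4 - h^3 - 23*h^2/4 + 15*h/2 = h*(h - 2)*(h - 3/2)*(h + 5/2)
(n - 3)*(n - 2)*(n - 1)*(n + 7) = n^4 + n^3 - 31*n^2 + 71*n - 42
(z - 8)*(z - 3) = z^2 - 11*z + 24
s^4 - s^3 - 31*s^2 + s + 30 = (s - 6)*(s - 1)*(s + 1)*(s + 5)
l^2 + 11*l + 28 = (l + 4)*(l + 7)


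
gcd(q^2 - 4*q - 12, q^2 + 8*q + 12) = q + 2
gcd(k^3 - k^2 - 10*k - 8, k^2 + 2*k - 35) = 1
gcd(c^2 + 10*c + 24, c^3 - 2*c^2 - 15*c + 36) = c + 4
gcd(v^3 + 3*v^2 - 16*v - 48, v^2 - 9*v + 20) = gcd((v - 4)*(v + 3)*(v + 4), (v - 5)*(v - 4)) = v - 4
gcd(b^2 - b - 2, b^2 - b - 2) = b^2 - b - 2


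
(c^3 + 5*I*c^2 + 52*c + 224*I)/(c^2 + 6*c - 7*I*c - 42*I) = (c^2 + 12*I*c - 32)/(c + 6)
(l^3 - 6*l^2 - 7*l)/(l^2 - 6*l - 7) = l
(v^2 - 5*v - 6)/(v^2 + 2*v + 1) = (v - 6)/(v + 1)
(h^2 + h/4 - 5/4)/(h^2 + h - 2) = (h + 5/4)/(h + 2)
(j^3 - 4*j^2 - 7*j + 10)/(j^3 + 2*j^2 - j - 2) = (j - 5)/(j + 1)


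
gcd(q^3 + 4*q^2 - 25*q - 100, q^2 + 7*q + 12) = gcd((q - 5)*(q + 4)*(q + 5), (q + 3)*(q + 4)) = q + 4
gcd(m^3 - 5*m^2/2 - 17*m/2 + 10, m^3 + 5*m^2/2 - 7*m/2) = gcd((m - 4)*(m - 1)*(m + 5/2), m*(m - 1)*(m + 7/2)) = m - 1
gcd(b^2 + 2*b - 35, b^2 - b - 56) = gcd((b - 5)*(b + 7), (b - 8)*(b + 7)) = b + 7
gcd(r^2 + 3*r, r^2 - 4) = 1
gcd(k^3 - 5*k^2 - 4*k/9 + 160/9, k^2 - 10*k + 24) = k - 4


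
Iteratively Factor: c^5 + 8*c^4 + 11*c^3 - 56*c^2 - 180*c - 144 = (c - 3)*(c^4 + 11*c^3 + 44*c^2 + 76*c + 48) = (c - 3)*(c + 4)*(c^3 + 7*c^2 + 16*c + 12) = (c - 3)*(c + 2)*(c + 4)*(c^2 + 5*c + 6) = (c - 3)*(c + 2)*(c + 3)*(c + 4)*(c + 2)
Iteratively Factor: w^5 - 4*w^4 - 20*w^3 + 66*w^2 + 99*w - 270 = (w - 5)*(w^4 + w^3 - 15*w^2 - 9*w + 54) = (w - 5)*(w + 3)*(w^3 - 2*w^2 - 9*w + 18) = (w - 5)*(w - 3)*(w + 3)*(w^2 + w - 6) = (w - 5)*(w - 3)*(w + 3)^2*(w - 2)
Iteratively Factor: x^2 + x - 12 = (x - 3)*(x + 4)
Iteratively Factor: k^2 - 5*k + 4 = (k - 4)*(k - 1)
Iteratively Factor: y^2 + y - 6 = (y - 2)*(y + 3)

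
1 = 1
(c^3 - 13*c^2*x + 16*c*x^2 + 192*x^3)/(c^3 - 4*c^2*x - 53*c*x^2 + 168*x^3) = (-c^2 + 5*c*x + 24*x^2)/(-c^2 - 4*c*x + 21*x^2)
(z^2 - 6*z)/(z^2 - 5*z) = (z - 6)/(z - 5)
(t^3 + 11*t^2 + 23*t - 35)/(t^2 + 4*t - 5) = t + 7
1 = 1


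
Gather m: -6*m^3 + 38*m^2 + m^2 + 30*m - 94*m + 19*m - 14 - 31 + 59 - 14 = -6*m^3 + 39*m^2 - 45*m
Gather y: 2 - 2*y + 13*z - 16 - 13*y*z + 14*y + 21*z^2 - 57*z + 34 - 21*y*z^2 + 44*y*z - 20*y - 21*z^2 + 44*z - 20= y*(-21*z^2 + 31*z - 8)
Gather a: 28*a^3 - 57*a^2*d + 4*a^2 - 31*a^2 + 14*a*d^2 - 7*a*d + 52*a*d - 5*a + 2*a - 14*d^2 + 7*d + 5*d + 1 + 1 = 28*a^3 + a^2*(-57*d - 27) + a*(14*d^2 + 45*d - 3) - 14*d^2 + 12*d + 2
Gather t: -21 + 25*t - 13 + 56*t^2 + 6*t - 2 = 56*t^2 + 31*t - 36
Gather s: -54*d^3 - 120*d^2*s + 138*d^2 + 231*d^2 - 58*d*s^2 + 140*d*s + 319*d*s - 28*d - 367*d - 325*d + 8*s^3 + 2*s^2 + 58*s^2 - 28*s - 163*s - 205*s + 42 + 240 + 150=-54*d^3 + 369*d^2 - 720*d + 8*s^3 + s^2*(60 - 58*d) + s*(-120*d^2 + 459*d - 396) + 432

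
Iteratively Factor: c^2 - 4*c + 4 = (c - 2)*(c - 2)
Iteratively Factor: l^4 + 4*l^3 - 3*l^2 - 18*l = (l)*(l^3 + 4*l^2 - 3*l - 18) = l*(l - 2)*(l^2 + 6*l + 9) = l*(l - 2)*(l + 3)*(l + 3)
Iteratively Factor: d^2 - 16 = (d + 4)*(d - 4)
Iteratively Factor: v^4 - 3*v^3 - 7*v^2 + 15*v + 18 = (v - 3)*(v^3 - 7*v - 6) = (v - 3)*(v + 1)*(v^2 - v - 6) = (v - 3)*(v + 1)*(v + 2)*(v - 3)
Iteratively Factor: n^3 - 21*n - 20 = (n - 5)*(n^2 + 5*n + 4) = (n - 5)*(n + 1)*(n + 4)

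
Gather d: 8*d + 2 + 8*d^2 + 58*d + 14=8*d^2 + 66*d + 16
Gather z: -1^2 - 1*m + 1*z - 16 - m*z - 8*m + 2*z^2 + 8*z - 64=-9*m + 2*z^2 + z*(9 - m) - 81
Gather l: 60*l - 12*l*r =l*(60 - 12*r)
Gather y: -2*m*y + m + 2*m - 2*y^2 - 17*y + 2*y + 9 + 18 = 3*m - 2*y^2 + y*(-2*m - 15) + 27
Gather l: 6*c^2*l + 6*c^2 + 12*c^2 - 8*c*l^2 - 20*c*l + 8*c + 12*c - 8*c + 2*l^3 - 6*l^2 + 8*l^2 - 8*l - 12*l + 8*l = 18*c^2 + 12*c + 2*l^3 + l^2*(2 - 8*c) + l*(6*c^2 - 20*c - 12)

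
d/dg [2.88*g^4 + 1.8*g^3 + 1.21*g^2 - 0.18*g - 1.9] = 11.52*g^3 + 5.4*g^2 + 2.42*g - 0.18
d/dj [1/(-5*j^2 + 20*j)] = 2*(j - 2)/(5*j^2*(j - 4)^2)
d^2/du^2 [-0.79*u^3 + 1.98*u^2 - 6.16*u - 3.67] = 3.96 - 4.74*u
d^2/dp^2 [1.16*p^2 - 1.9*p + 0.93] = 2.32000000000000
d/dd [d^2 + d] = 2*d + 1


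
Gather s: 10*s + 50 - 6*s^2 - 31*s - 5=-6*s^2 - 21*s + 45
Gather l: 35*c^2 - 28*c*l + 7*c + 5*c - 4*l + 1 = 35*c^2 + 12*c + l*(-28*c - 4) + 1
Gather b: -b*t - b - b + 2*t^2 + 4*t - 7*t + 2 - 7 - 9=b*(-t - 2) + 2*t^2 - 3*t - 14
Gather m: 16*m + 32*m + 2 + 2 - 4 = 48*m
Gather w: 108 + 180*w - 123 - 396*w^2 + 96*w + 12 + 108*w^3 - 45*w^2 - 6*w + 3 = 108*w^3 - 441*w^2 + 270*w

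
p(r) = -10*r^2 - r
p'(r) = -20*r - 1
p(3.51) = -126.71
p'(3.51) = -71.20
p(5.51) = -309.11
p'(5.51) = -111.20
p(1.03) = -11.64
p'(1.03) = -21.60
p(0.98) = -10.58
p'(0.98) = -20.60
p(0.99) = -10.79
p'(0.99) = -20.80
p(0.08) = -0.14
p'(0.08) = -2.60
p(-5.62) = -310.22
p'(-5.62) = 111.40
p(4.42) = -199.78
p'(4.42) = -89.40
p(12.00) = -1452.00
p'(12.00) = -241.00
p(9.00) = -819.00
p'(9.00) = -181.00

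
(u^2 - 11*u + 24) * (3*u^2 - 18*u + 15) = 3*u^4 - 51*u^3 + 285*u^2 - 597*u + 360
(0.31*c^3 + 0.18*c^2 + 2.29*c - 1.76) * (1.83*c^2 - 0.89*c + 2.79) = 0.5673*c^5 + 0.0535*c^4 + 4.8954*c^3 - 4.7567*c^2 + 7.9555*c - 4.9104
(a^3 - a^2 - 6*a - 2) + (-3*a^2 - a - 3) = a^3 - 4*a^2 - 7*a - 5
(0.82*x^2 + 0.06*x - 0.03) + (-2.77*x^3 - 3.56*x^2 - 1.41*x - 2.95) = -2.77*x^3 - 2.74*x^2 - 1.35*x - 2.98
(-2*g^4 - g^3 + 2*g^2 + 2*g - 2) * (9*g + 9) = -18*g^5 - 27*g^4 + 9*g^3 + 36*g^2 - 18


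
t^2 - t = t*(t - 1)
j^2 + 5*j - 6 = (j - 1)*(j + 6)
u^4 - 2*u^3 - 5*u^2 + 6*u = u*(u - 3)*(u - 1)*(u + 2)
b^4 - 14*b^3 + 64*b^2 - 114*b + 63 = (b - 7)*(b - 3)^2*(b - 1)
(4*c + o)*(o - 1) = 4*c*o - 4*c + o^2 - o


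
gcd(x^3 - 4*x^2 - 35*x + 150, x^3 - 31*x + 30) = x^2 + x - 30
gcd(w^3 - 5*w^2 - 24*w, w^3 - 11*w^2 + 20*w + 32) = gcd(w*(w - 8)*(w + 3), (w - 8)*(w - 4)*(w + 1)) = w - 8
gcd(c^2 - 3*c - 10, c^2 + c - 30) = c - 5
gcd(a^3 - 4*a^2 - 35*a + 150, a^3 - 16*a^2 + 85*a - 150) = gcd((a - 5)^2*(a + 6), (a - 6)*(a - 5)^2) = a^2 - 10*a + 25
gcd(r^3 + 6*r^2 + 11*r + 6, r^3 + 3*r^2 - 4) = r + 2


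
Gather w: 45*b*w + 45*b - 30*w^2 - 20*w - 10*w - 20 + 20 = 45*b - 30*w^2 + w*(45*b - 30)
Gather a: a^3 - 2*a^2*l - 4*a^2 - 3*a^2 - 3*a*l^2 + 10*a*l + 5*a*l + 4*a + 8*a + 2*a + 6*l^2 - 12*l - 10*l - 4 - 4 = a^3 + a^2*(-2*l - 7) + a*(-3*l^2 + 15*l + 14) + 6*l^2 - 22*l - 8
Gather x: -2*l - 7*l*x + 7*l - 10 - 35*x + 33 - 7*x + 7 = 5*l + x*(-7*l - 42) + 30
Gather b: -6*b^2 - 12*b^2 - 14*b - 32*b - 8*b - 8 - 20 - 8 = -18*b^2 - 54*b - 36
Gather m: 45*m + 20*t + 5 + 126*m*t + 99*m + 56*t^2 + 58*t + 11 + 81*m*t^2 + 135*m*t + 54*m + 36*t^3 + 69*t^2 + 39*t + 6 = m*(81*t^2 + 261*t + 198) + 36*t^3 + 125*t^2 + 117*t + 22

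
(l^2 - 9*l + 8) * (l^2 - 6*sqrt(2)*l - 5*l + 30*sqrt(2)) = l^4 - 14*l^3 - 6*sqrt(2)*l^3 + 53*l^2 + 84*sqrt(2)*l^2 - 318*sqrt(2)*l - 40*l + 240*sqrt(2)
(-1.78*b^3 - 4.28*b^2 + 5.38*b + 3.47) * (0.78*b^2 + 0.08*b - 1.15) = -1.3884*b^5 - 3.4808*b^4 + 5.901*b^3 + 8.059*b^2 - 5.9094*b - 3.9905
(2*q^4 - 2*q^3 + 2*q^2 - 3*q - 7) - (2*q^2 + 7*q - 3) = 2*q^4 - 2*q^3 - 10*q - 4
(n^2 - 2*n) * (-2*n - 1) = -2*n^3 + 3*n^2 + 2*n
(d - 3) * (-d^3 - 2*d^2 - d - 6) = -d^4 + d^3 + 5*d^2 - 3*d + 18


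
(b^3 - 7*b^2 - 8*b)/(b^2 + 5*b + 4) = b*(b - 8)/(b + 4)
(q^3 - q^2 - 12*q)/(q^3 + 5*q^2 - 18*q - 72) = q/(q + 6)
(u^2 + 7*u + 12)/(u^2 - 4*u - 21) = (u + 4)/(u - 7)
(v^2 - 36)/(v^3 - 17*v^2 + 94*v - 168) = (v + 6)/(v^2 - 11*v + 28)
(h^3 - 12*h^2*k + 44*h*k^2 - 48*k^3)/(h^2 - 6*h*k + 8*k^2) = h - 6*k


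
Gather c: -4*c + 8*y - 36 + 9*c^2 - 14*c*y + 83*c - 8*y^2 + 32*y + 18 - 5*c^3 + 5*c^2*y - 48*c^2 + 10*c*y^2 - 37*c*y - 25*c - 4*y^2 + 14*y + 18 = -5*c^3 + c^2*(5*y - 39) + c*(10*y^2 - 51*y + 54) - 12*y^2 + 54*y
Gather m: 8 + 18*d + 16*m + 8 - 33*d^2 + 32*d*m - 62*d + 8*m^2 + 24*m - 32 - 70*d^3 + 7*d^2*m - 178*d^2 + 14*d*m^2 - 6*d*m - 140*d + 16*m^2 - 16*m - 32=-70*d^3 - 211*d^2 - 184*d + m^2*(14*d + 24) + m*(7*d^2 + 26*d + 24) - 48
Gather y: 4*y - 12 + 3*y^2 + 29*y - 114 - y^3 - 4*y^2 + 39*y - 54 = -y^3 - y^2 + 72*y - 180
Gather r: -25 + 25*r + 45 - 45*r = 20 - 20*r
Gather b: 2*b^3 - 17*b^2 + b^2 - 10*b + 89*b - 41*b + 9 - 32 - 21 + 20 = 2*b^3 - 16*b^2 + 38*b - 24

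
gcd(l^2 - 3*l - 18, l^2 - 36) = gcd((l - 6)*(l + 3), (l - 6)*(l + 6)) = l - 6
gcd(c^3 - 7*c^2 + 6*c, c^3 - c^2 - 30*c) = c^2 - 6*c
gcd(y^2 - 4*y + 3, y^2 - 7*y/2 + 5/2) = y - 1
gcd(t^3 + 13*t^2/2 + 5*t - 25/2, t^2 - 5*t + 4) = t - 1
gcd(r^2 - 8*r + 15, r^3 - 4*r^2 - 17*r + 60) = r^2 - 8*r + 15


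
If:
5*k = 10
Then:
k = 2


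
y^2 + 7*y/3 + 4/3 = (y + 1)*(y + 4/3)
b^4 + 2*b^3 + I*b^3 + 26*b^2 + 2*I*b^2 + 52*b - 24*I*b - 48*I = (b + 2)*(b - 4*I)*(b - I)*(b + 6*I)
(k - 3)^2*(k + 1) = k^3 - 5*k^2 + 3*k + 9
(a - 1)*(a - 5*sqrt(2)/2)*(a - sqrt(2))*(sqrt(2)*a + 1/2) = sqrt(2)*a^4 - 13*a^3/2 - sqrt(2)*a^3 + 13*sqrt(2)*a^2/4 + 13*a^2/2 - 13*sqrt(2)*a/4 + 5*a/2 - 5/2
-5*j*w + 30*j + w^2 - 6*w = (-5*j + w)*(w - 6)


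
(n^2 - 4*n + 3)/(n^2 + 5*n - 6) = (n - 3)/(n + 6)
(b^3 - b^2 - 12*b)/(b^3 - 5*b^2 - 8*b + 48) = b/(b - 4)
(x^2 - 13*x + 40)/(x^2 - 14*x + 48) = (x - 5)/(x - 6)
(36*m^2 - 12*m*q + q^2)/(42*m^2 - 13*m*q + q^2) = (-6*m + q)/(-7*m + q)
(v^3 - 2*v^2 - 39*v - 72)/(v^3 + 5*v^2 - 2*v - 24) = (v^2 - 5*v - 24)/(v^2 + 2*v - 8)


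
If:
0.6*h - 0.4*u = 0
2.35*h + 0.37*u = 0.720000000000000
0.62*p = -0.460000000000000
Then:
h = 0.25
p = -0.74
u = 0.37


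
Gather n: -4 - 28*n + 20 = 16 - 28*n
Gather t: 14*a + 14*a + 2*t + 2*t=28*a + 4*t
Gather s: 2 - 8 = -6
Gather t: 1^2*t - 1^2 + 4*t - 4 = 5*t - 5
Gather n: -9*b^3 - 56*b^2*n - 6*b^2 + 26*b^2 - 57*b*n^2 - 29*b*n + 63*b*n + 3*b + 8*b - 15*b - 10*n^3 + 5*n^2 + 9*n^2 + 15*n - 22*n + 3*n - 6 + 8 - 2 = -9*b^3 + 20*b^2 - 4*b - 10*n^3 + n^2*(14 - 57*b) + n*(-56*b^2 + 34*b - 4)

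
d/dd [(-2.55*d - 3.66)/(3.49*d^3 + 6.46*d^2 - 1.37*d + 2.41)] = (17.799*d^3 + 54.7932*d^2 + 47.2872*d - 11.1597)/(12.1801*d^6 + 45.0908*d^5 + 32.169*d^4 - 0.878599999999999*d^3 + 33.0141*d^2 - 6.6034*d + 5.8081)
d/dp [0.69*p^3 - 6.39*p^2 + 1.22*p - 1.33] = 2.07*p^2 - 12.78*p + 1.22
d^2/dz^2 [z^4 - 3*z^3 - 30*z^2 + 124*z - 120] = 12*z^2 - 18*z - 60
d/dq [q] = 1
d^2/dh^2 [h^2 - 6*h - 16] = 2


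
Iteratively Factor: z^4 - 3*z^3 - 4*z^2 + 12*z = (z)*(z^3 - 3*z^2 - 4*z + 12) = z*(z + 2)*(z^2 - 5*z + 6) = z*(z - 3)*(z + 2)*(z - 2)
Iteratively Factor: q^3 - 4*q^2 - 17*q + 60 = (q - 3)*(q^2 - q - 20) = (q - 3)*(q + 4)*(q - 5)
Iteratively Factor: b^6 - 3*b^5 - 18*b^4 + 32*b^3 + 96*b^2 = (b - 4)*(b^5 + b^4 - 14*b^3 - 24*b^2) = (b - 4)^2*(b^4 + 5*b^3 + 6*b^2) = (b - 4)^2*(b + 3)*(b^3 + 2*b^2) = b*(b - 4)^2*(b + 3)*(b^2 + 2*b) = b*(b - 4)^2*(b + 2)*(b + 3)*(b)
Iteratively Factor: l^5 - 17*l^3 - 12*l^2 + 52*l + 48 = (l + 3)*(l^4 - 3*l^3 - 8*l^2 + 12*l + 16) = (l + 2)*(l + 3)*(l^3 - 5*l^2 + 2*l + 8) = (l + 1)*(l + 2)*(l + 3)*(l^2 - 6*l + 8) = (l - 2)*(l + 1)*(l + 2)*(l + 3)*(l - 4)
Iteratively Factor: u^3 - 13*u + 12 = (u + 4)*(u^2 - 4*u + 3) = (u - 1)*(u + 4)*(u - 3)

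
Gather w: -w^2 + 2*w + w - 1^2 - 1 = -w^2 + 3*w - 2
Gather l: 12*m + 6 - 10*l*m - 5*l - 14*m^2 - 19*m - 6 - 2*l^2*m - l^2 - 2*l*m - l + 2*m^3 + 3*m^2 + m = l^2*(-2*m - 1) + l*(-12*m - 6) + 2*m^3 - 11*m^2 - 6*m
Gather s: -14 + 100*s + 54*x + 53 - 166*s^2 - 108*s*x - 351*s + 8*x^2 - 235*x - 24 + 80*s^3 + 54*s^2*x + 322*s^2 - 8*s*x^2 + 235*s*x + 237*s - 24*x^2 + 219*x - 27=80*s^3 + s^2*(54*x + 156) + s*(-8*x^2 + 127*x - 14) - 16*x^2 + 38*x - 12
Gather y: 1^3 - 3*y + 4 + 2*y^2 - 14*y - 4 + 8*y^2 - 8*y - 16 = 10*y^2 - 25*y - 15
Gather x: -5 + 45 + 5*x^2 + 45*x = 5*x^2 + 45*x + 40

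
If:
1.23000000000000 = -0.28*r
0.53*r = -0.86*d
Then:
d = 2.71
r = -4.39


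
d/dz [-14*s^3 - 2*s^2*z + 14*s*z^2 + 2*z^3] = -2*s^2 + 28*s*z + 6*z^2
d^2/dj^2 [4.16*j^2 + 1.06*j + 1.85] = 8.32000000000000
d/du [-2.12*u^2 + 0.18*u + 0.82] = 0.18 - 4.24*u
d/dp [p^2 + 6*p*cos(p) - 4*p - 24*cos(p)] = -6*p*sin(p) + 2*p + 24*sin(p) + 6*cos(p) - 4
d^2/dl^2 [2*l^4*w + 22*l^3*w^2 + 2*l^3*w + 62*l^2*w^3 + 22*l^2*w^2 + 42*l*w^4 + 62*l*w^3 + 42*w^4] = 4*w*(6*l^2 + 33*l*w + 3*l + 31*w^2 + 11*w)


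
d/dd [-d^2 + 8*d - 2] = 8 - 2*d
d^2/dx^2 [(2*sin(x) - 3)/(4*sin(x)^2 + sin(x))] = (-32*sin(x)^2 + 200*sin(x) + 100 - 285/sin(x) - 72/sin(x)^2 - 6/sin(x)^3)/(4*sin(x) + 1)^3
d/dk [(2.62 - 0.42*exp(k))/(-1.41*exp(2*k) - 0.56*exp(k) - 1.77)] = (-0.5922*exp(2*k) + 7.3884*exp(k) + 2.2106)*exp(k)/(1.9881*exp(4*k) + 1.5792*exp(3*k) + 5.305*exp(2*k) + 1.9824*exp(k) + 3.1329)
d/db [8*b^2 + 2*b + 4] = 16*b + 2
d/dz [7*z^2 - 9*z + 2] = 14*z - 9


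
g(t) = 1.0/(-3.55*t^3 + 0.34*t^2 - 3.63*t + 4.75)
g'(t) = 1.0*(10.65*t^2 - 0.68*t + 3.63)/(-3.55*t^3 + 0.34*t^2 - 3.63*t + 4.75)^2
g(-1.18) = 0.07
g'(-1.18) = 0.08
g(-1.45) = 0.05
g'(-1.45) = 0.06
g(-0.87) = 0.10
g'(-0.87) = 0.11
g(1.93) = -0.04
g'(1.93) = 0.06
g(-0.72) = 0.11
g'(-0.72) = 0.12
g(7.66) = -0.00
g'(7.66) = 0.00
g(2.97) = -0.01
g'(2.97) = 0.01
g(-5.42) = 0.00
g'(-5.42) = 0.00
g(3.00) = -0.01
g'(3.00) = 0.01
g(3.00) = -0.01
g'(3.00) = 0.01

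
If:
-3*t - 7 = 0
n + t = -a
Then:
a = 7/3 - n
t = -7/3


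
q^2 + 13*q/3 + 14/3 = (q + 2)*(q + 7/3)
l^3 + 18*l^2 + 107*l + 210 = (l + 5)*(l + 6)*(l + 7)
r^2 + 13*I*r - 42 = (r + 6*I)*(r + 7*I)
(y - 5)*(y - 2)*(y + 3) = y^3 - 4*y^2 - 11*y + 30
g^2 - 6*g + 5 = (g - 5)*(g - 1)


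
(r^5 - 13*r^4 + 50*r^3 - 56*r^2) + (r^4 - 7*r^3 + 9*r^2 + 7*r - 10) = r^5 - 12*r^4 + 43*r^3 - 47*r^2 + 7*r - 10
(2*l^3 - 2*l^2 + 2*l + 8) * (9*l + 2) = 18*l^4 - 14*l^3 + 14*l^2 + 76*l + 16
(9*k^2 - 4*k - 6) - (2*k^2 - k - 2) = 7*k^2 - 3*k - 4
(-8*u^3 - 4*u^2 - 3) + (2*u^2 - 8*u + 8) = -8*u^3 - 2*u^2 - 8*u + 5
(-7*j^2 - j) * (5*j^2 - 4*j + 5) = -35*j^4 + 23*j^3 - 31*j^2 - 5*j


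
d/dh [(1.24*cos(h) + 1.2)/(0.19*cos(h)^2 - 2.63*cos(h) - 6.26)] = (0.2356*cos(h)^2 + 0.456*cos(h) + 4.6064)*sin(h)/(0.0361*cos(h)^4 - 0.9994*cos(h)^3 + 4.5381*cos(h)^2 + 32.9276*cos(h) + 39.1876)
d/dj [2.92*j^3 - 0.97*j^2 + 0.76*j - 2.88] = 8.76*j^2 - 1.94*j + 0.76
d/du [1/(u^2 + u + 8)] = (-2*u - 1)/(u^2 + u + 8)^2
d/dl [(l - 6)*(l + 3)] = 2*l - 3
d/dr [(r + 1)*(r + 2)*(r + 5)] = 3*r^2 + 16*r + 17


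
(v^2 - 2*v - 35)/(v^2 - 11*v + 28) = (v + 5)/(v - 4)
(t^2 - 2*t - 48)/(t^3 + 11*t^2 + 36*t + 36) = (t - 8)/(t^2 + 5*t + 6)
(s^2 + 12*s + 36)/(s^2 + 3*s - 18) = (s + 6)/(s - 3)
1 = 1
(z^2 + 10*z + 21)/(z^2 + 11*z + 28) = (z + 3)/(z + 4)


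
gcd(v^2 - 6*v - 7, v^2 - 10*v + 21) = v - 7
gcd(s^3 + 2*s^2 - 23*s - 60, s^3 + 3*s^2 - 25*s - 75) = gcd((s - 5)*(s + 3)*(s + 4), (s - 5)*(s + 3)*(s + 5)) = s^2 - 2*s - 15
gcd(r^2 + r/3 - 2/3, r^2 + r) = r + 1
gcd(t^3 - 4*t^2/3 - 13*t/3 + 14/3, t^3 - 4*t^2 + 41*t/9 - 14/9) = t^2 - 10*t/3 + 7/3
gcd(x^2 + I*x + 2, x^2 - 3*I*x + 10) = x + 2*I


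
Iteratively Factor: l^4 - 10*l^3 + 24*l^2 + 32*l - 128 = (l - 4)*(l^3 - 6*l^2 + 32) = (l - 4)*(l + 2)*(l^2 - 8*l + 16) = (l - 4)^2*(l + 2)*(l - 4)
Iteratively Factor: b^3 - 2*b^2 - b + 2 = (b - 1)*(b^2 - b - 2) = (b - 2)*(b - 1)*(b + 1)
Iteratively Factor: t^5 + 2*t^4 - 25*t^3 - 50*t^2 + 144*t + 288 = (t - 3)*(t^4 + 5*t^3 - 10*t^2 - 80*t - 96) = (t - 4)*(t - 3)*(t^3 + 9*t^2 + 26*t + 24) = (t - 4)*(t - 3)*(t + 3)*(t^2 + 6*t + 8) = (t - 4)*(t - 3)*(t + 3)*(t + 4)*(t + 2)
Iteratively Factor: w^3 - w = (w - 1)*(w^2 + w) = w*(w - 1)*(w + 1)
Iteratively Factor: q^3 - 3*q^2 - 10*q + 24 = (q - 2)*(q^2 - q - 12) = (q - 4)*(q - 2)*(q + 3)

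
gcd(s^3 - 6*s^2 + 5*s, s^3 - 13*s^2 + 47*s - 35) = s^2 - 6*s + 5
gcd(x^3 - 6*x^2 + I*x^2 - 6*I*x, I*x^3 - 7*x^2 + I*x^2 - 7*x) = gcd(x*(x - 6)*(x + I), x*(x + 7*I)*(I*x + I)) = x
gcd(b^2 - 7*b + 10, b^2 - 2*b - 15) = b - 5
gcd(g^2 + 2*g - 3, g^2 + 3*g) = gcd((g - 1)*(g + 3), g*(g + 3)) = g + 3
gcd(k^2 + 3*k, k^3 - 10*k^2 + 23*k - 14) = 1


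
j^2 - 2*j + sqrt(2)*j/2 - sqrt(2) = (j - 2)*(j + sqrt(2)/2)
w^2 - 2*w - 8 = (w - 4)*(w + 2)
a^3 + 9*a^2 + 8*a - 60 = (a - 2)*(a + 5)*(a + 6)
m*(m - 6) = m^2 - 6*m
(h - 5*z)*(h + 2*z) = h^2 - 3*h*z - 10*z^2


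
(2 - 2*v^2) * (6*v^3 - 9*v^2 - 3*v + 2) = -12*v^5 + 18*v^4 + 18*v^3 - 22*v^2 - 6*v + 4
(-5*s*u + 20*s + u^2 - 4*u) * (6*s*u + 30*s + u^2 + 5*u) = -30*s^2*u^2 - 30*s^2*u + 600*s^2 + s*u^3 + s*u^2 - 20*s*u + u^4 + u^3 - 20*u^2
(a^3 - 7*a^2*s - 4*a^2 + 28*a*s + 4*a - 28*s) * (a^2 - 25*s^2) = a^5 - 7*a^4*s - 4*a^4 - 25*a^3*s^2 + 28*a^3*s + 4*a^3 + 175*a^2*s^3 + 100*a^2*s^2 - 28*a^2*s - 700*a*s^3 - 100*a*s^2 + 700*s^3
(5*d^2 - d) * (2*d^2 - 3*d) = 10*d^4 - 17*d^3 + 3*d^2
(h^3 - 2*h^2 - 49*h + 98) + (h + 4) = h^3 - 2*h^2 - 48*h + 102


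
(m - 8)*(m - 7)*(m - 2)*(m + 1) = m^4 - 16*m^3 + 69*m^2 - 26*m - 112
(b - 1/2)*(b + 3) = b^2 + 5*b/2 - 3/2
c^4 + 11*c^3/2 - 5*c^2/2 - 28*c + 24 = (c - 3/2)*(c - 1)*(c + 4)^2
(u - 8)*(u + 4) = u^2 - 4*u - 32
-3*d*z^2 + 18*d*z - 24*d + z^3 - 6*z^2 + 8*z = (-3*d + z)*(z - 4)*(z - 2)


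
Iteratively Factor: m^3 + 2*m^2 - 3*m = (m + 3)*(m^2 - m) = (m - 1)*(m + 3)*(m)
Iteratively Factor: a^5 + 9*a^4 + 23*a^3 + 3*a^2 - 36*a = (a + 3)*(a^4 + 6*a^3 + 5*a^2 - 12*a) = a*(a + 3)*(a^3 + 6*a^2 + 5*a - 12) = a*(a - 1)*(a + 3)*(a^2 + 7*a + 12) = a*(a - 1)*(a + 3)^2*(a + 4)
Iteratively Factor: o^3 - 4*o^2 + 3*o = (o - 1)*(o^2 - 3*o) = o*(o - 1)*(o - 3)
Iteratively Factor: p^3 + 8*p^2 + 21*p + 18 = (p + 3)*(p^2 + 5*p + 6) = (p + 2)*(p + 3)*(p + 3)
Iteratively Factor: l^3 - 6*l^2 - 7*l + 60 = (l - 4)*(l^2 - 2*l - 15) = (l - 5)*(l - 4)*(l + 3)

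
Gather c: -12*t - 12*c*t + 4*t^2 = -12*c*t + 4*t^2 - 12*t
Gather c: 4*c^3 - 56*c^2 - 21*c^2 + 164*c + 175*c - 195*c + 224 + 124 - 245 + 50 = 4*c^3 - 77*c^2 + 144*c + 153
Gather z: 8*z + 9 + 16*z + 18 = 24*z + 27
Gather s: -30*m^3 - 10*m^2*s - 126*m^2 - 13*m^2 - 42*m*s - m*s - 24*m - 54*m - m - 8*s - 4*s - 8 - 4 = -30*m^3 - 139*m^2 - 79*m + s*(-10*m^2 - 43*m - 12) - 12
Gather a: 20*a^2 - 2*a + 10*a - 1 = 20*a^2 + 8*a - 1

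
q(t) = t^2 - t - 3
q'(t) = 2*t - 1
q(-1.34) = 0.14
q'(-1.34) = -3.68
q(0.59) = -3.24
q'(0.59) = 0.18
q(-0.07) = -2.93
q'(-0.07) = -1.14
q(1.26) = -2.67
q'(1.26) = 1.52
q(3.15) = 3.77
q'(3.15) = 5.30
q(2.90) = 2.51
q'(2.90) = 4.80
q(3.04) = 3.20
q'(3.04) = 5.08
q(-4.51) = 21.85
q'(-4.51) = -10.02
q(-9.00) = 87.00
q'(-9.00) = -19.00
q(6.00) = 27.00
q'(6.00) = 11.00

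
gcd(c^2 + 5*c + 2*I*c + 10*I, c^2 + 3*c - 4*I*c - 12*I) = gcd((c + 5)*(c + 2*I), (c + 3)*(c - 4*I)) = 1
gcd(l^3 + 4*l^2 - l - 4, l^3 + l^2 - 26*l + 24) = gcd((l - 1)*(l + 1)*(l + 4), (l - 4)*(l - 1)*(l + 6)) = l - 1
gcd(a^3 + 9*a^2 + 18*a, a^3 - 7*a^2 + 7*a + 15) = 1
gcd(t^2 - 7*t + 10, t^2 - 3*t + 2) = t - 2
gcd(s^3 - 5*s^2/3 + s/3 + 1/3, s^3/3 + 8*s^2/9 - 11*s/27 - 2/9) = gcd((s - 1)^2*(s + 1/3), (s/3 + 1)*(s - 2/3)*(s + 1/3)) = s + 1/3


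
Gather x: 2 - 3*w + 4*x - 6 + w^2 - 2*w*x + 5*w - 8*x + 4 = w^2 + 2*w + x*(-2*w - 4)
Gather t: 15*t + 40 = 15*t + 40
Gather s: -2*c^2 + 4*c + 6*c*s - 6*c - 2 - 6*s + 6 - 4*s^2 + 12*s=-2*c^2 - 2*c - 4*s^2 + s*(6*c + 6) + 4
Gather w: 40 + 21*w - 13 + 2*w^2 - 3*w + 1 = 2*w^2 + 18*w + 28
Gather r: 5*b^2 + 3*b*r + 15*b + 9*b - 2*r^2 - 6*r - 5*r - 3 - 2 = 5*b^2 + 24*b - 2*r^2 + r*(3*b - 11) - 5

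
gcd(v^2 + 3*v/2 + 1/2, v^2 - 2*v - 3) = v + 1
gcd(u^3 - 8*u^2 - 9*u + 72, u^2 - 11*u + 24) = u^2 - 11*u + 24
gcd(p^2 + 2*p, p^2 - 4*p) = p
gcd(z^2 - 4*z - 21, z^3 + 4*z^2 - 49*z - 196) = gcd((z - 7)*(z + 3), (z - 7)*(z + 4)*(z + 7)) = z - 7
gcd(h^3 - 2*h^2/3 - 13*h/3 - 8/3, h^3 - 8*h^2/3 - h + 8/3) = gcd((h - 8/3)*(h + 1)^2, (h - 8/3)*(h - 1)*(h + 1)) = h^2 - 5*h/3 - 8/3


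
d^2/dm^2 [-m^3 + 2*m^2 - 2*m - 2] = 4 - 6*m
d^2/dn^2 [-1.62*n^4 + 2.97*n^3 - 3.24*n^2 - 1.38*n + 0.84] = -19.44*n^2 + 17.82*n - 6.48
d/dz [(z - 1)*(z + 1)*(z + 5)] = 3*z^2 + 10*z - 1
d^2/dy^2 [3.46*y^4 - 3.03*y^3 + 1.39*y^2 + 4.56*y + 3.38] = 41.52*y^2 - 18.18*y + 2.78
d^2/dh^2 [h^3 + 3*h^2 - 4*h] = 6*h + 6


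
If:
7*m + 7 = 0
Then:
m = -1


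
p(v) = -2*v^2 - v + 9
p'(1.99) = -8.96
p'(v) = -4*v - 1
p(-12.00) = -267.00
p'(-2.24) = 7.96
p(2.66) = -7.81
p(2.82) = -9.72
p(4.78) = -41.48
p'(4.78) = -20.12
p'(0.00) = -1.00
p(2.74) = -8.76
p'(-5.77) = 22.08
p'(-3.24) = 11.96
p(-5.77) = -51.82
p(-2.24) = 1.20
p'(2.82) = -12.28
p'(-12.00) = 47.00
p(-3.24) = -8.76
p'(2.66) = -11.64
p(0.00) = 9.00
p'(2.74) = -11.96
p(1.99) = -0.91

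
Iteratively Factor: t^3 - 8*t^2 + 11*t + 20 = (t - 5)*(t^2 - 3*t - 4) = (t - 5)*(t + 1)*(t - 4)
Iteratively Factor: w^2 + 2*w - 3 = (w - 1)*(w + 3)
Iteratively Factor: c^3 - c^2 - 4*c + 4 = (c - 2)*(c^2 + c - 2) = (c - 2)*(c + 2)*(c - 1)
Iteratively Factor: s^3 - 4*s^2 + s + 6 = (s + 1)*(s^2 - 5*s + 6) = (s - 3)*(s + 1)*(s - 2)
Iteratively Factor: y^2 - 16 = (y - 4)*(y + 4)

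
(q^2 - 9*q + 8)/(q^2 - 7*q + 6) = (q - 8)/(q - 6)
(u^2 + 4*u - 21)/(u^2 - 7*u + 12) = (u + 7)/(u - 4)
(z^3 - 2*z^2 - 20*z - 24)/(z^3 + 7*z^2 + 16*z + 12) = (z - 6)/(z + 3)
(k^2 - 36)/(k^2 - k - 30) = (k + 6)/(k + 5)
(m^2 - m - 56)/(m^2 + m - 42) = (m - 8)/(m - 6)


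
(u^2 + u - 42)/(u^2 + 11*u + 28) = (u - 6)/(u + 4)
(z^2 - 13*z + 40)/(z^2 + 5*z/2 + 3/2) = 2*(z^2 - 13*z + 40)/(2*z^2 + 5*z + 3)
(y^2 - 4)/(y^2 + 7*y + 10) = (y - 2)/(y + 5)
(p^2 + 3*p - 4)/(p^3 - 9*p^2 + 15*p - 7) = (p + 4)/(p^2 - 8*p + 7)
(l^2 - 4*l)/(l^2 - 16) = l/(l + 4)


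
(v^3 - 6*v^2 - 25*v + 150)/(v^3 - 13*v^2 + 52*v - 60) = (v + 5)/(v - 2)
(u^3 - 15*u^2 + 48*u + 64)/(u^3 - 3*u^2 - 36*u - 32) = (u - 8)/(u + 4)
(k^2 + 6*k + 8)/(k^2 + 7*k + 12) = (k + 2)/(k + 3)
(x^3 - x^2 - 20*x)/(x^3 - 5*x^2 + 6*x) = (x^2 - x - 20)/(x^2 - 5*x + 6)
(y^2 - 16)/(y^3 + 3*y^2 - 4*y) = (y - 4)/(y*(y - 1))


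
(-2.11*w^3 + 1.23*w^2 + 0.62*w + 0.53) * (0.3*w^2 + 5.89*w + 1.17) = -0.633*w^5 - 12.0589*w^4 + 4.962*w^3 + 5.2499*w^2 + 3.8471*w + 0.6201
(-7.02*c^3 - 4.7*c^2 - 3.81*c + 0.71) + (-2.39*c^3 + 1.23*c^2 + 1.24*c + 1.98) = -9.41*c^3 - 3.47*c^2 - 2.57*c + 2.69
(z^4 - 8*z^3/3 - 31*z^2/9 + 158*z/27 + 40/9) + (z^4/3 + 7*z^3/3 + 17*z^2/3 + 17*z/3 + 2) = 4*z^4/3 - z^3/3 + 20*z^2/9 + 311*z/27 + 58/9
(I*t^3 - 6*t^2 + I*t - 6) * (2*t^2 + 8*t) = 2*I*t^5 - 12*t^4 + 8*I*t^4 - 48*t^3 + 2*I*t^3 - 12*t^2 + 8*I*t^2 - 48*t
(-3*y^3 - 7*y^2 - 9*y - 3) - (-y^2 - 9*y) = -3*y^3 - 6*y^2 - 3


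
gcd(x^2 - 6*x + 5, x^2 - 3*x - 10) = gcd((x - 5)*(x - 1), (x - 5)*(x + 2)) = x - 5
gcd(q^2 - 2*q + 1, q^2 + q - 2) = q - 1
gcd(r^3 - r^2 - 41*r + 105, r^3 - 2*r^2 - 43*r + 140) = r^2 + 2*r - 35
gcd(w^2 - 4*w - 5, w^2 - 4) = 1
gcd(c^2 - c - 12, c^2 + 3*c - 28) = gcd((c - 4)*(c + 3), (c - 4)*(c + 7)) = c - 4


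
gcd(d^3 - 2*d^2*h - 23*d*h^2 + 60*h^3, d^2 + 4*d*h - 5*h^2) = d + 5*h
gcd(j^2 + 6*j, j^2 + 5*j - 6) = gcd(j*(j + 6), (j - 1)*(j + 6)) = j + 6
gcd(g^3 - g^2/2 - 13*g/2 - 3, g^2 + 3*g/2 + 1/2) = g + 1/2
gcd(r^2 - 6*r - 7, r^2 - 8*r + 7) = r - 7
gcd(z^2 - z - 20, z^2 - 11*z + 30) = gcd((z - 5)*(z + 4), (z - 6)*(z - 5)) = z - 5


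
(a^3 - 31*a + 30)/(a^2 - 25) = (a^2 + 5*a - 6)/(a + 5)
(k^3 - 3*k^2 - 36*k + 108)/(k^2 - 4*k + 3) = (k^2 - 36)/(k - 1)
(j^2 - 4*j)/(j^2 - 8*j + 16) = j/(j - 4)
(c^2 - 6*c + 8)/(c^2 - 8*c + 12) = (c - 4)/(c - 6)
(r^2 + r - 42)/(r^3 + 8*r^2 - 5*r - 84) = (r - 6)/(r^2 + r - 12)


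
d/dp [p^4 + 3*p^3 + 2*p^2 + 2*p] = 4*p^3 + 9*p^2 + 4*p + 2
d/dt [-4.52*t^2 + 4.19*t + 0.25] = 4.19 - 9.04*t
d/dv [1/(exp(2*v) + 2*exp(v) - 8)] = -2*(exp(v) + 1)*exp(v)/(exp(2*v) + 2*exp(v) - 8)^2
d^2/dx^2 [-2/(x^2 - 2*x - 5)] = 4*(-x^2 + 2*x + 4*(x - 1)^2 + 5)/(-x^2 + 2*x + 5)^3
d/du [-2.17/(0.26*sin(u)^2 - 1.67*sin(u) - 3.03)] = (1.1284*sin(u) - 3.6239)*cos(u)/(-0.26*sin(u)^2 + 1.67*sin(u) + 3.03)^2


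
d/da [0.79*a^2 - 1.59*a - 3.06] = 1.58*a - 1.59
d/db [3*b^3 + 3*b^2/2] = 3*b*(3*b + 1)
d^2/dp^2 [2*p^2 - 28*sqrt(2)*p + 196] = 4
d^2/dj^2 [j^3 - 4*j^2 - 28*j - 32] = 6*j - 8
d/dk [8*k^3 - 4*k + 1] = 24*k^2 - 4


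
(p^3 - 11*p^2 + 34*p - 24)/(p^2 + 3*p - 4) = (p^2 - 10*p + 24)/(p + 4)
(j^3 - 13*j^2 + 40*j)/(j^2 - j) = (j^2 - 13*j + 40)/(j - 1)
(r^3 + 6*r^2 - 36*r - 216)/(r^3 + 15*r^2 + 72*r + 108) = (r - 6)/(r + 3)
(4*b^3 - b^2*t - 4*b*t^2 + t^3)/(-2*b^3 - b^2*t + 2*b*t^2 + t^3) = (-4*b + t)/(2*b + t)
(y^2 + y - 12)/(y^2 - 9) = (y + 4)/(y + 3)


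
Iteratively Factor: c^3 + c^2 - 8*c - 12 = (c - 3)*(c^2 + 4*c + 4) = (c - 3)*(c + 2)*(c + 2)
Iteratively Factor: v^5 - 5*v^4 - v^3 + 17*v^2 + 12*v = (v - 4)*(v^4 - v^3 - 5*v^2 - 3*v) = (v - 4)*(v + 1)*(v^3 - 2*v^2 - 3*v) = v*(v - 4)*(v + 1)*(v^2 - 2*v - 3) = v*(v - 4)*(v + 1)^2*(v - 3)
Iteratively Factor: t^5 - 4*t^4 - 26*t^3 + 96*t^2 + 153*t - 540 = (t - 3)*(t^4 - t^3 - 29*t^2 + 9*t + 180) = (t - 3)^2*(t^3 + 2*t^2 - 23*t - 60) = (t - 3)^2*(t + 4)*(t^2 - 2*t - 15) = (t - 3)^2*(t + 3)*(t + 4)*(t - 5)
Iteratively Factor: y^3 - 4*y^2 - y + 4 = (y + 1)*(y^2 - 5*y + 4) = (y - 4)*(y + 1)*(y - 1)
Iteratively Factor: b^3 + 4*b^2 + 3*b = (b)*(b^2 + 4*b + 3) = b*(b + 3)*(b + 1)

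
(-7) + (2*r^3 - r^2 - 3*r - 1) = 2*r^3 - r^2 - 3*r - 8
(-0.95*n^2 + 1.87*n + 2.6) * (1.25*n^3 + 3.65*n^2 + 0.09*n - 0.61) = -1.1875*n^5 - 1.13*n^4 + 9.99*n^3 + 10.2378*n^2 - 0.9067*n - 1.586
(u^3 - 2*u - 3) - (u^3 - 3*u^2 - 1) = 3*u^2 - 2*u - 2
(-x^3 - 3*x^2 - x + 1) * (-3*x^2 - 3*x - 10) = 3*x^5 + 12*x^4 + 22*x^3 + 30*x^2 + 7*x - 10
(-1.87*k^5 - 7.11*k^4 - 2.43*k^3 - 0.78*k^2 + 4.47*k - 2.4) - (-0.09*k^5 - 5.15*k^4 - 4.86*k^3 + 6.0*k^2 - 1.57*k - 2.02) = -1.78*k^5 - 1.96*k^4 + 2.43*k^3 - 6.78*k^2 + 6.04*k - 0.38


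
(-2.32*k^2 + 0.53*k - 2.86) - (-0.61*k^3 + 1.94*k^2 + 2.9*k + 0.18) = 0.61*k^3 - 4.26*k^2 - 2.37*k - 3.04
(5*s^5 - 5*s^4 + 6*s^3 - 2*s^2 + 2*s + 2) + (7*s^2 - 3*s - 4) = 5*s^5 - 5*s^4 + 6*s^3 + 5*s^2 - s - 2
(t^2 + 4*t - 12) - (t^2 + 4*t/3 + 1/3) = 8*t/3 - 37/3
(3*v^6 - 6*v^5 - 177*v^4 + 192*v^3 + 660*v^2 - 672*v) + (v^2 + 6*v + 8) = 3*v^6 - 6*v^5 - 177*v^4 + 192*v^3 + 661*v^2 - 666*v + 8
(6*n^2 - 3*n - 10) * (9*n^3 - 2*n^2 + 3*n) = 54*n^5 - 39*n^4 - 66*n^3 + 11*n^2 - 30*n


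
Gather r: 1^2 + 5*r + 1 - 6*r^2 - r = -6*r^2 + 4*r + 2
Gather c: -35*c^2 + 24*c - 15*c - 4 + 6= -35*c^2 + 9*c + 2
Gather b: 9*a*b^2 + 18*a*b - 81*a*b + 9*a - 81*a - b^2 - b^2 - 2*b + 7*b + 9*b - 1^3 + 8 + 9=-72*a + b^2*(9*a - 2) + b*(14 - 63*a) + 16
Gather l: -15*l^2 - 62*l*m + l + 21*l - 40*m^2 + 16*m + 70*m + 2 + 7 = -15*l^2 + l*(22 - 62*m) - 40*m^2 + 86*m + 9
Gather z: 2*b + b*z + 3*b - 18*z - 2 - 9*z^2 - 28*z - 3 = 5*b - 9*z^2 + z*(b - 46) - 5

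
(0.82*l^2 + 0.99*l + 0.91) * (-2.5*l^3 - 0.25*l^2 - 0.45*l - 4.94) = -2.05*l^5 - 2.68*l^4 - 2.8915*l^3 - 4.7238*l^2 - 5.3001*l - 4.4954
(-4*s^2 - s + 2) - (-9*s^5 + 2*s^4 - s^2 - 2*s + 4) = 9*s^5 - 2*s^4 - 3*s^2 + s - 2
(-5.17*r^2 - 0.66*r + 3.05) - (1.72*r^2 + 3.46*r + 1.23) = -6.89*r^2 - 4.12*r + 1.82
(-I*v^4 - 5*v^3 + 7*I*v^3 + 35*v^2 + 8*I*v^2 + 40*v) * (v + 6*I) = -I*v^5 + v^4 + 7*I*v^4 - 7*v^3 - 22*I*v^3 - 8*v^2 + 210*I*v^2 + 240*I*v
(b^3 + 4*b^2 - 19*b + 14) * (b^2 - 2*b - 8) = b^5 + 2*b^4 - 35*b^3 + 20*b^2 + 124*b - 112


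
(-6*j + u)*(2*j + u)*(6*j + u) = -72*j^3 - 36*j^2*u + 2*j*u^2 + u^3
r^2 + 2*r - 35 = (r - 5)*(r + 7)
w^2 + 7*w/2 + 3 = (w + 3/2)*(w + 2)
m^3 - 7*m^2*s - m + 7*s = (m - 1)*(m + 1)*(m - 7*s)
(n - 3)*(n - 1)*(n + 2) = n^3 - 2*n^2 - 5*n + 6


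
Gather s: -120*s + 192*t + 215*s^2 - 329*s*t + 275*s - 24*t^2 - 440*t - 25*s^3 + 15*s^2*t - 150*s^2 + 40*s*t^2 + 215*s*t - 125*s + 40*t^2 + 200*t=-25*s^3 + s^2*(15*t + 65) + s*(40*t^2 - 114*t + 30) + 16*t^2 - 48*t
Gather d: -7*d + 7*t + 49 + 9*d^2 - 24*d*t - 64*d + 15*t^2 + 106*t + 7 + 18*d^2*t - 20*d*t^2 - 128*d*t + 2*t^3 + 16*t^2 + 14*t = d^2*(18*t + 9) + d*(-20*t^2 - 152*t - 71) + 2*t^3 + 31*t^2 + 127*t + 56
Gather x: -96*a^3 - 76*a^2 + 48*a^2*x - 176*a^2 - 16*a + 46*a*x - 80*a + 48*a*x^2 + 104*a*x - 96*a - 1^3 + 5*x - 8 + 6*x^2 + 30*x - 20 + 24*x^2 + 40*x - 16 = -96*a^3 - 252*a^2 - 192*a + x^2*(48*a + 30) + x*(48*a^2 + 150*a + 75) - 45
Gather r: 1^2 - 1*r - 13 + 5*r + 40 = 4*r + 28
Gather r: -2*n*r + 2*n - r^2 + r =2*n - r^2 + r*(1 - 2*n)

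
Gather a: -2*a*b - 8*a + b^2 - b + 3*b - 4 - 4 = a*(-2*b - 8) + b^2 + 2*b - 8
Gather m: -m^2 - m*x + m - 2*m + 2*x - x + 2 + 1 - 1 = -m^2 + m*(-x - 1) + x + 2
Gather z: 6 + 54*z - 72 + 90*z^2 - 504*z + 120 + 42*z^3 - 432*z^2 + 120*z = 42*z^3 - 342*z^2 - 330*z + 54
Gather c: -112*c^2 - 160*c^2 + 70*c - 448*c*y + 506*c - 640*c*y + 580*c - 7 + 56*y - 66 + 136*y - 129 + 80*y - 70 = -272*c^2 + c*(1156 - 1088*y) + 272*y - 272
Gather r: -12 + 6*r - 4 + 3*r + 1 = 9*r - 15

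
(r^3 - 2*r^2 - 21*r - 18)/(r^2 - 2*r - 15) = (r^2 - 5*r - 6)/(r - 5)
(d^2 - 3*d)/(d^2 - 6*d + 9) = d/(d - 3)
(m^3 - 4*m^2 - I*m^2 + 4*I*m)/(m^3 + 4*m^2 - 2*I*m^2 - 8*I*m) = (m^2 - m*(4 + I) + 4*I)/(m^2 + 2*m*(2 - I) - 8*I)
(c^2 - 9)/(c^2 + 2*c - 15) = (c + 3)/(c + 5)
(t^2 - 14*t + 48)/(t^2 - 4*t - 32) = (t - 6)/(t + 4)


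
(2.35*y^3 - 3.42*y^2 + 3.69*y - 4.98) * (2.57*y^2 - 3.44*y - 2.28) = 6.0395*y^5 - 16.8734*y^4 + 15.8901*y^3 - 17.6946*y^2 + 8.718*y + 11.3544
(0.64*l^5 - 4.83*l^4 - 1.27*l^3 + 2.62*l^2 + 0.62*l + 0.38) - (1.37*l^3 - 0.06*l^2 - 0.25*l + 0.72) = 0.64*l^5 - 4.83*l^4 - 2.64*l^3 + 2.68*l^2 + 0.87*l - 0.34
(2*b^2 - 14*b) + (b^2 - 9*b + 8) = 3*b^2 - 23*b + 8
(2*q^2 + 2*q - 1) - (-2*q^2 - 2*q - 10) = 4*q^2 + 4*q + 9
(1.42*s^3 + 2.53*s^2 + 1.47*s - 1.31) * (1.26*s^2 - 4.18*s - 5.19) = 1.7892*s^5 - 2.7478*s^4 - 16.093*s^3 - 20.9259*s^2 - 2.1535*s + 6.7989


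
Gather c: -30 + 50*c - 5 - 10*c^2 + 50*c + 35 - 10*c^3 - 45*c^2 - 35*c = -10*c^3 - 55*c^2 + 65*c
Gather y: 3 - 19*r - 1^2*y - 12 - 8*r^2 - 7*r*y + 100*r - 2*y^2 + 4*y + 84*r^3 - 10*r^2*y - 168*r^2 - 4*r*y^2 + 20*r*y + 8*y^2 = 84*r^3 - 176*r^2 + 81*r + y^2*(6 - 4*r) + y*(-10*r^2 + 13*r + 3) - 9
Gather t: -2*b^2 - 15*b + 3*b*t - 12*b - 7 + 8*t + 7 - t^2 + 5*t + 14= -2*b^2 - 27*b - t^2 + t*(3*b + 13) + 14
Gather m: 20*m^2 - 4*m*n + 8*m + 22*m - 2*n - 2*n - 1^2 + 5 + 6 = 20*m^2 + m*(30 - 4*n) - 4*n + 10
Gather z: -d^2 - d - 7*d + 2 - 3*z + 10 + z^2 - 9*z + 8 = -d^2 - 8*d + z^2 - 12*z + 20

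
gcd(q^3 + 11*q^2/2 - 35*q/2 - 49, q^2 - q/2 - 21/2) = q - 7/2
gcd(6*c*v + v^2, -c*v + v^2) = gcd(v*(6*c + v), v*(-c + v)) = v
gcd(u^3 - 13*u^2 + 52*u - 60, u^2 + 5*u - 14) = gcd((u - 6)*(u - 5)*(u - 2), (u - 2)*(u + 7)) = u - 2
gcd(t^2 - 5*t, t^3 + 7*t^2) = t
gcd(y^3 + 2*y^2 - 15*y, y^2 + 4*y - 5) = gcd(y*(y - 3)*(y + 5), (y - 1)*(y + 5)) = y + 5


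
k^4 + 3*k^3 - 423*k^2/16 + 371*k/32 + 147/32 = (k - 7/2)*(k - 3/4)*(k + 1/4)*(k + 7)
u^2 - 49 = (u - 7)*(u + 7)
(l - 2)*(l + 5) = l^2 + 3*l - 10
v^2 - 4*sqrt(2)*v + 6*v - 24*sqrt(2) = (v + 6)*(v - 4*sqrt(2))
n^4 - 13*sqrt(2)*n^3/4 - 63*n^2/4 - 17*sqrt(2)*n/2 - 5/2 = (n - 5*sqrt(2))*(n + sqrt(2)/2)*(sqrt(2)*n/2 + 1)*(sqrt(2)*n + 1/2)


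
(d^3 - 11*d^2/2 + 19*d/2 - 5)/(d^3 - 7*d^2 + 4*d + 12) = (2*d^2 - 7*d + 5)/(2*(d^2 - 5*d - 6))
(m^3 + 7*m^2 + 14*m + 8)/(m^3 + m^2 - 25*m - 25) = (m^2 + 6*m + 8)/(m^2 - 25)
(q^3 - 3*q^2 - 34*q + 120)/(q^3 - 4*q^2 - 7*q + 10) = (q^2 + 2*q - 24)/(q^2 + q - 2)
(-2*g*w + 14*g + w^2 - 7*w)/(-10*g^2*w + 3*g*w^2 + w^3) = (w - 7)/(w*(5*g + w))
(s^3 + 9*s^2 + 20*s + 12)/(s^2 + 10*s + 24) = (s^2 + 3*s + 2)/(s + 4)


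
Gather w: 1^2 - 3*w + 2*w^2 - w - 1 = 2*w^2 - 4*w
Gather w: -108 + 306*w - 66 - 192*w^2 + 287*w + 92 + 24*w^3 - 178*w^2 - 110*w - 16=24*w^3 - 370*w^2 + 483*w - 98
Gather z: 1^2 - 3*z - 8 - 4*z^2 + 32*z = -4*z^2 + 29*z - 7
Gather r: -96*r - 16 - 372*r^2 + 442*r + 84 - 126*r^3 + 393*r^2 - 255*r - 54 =-126*r^3 + 21*r^2 + 91*r + 14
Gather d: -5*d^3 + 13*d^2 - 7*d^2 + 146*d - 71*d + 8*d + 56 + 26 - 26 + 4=-5*d^3 + 6*d^2 + 83*d + 60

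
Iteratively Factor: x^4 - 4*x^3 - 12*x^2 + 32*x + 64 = (x + 2)*(x^3 - 6*x^2 + 32) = (x - 4)*(x + 2)*(x^2 - 2*x - 8) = (x - 4)^2*(x + 2)*(x + 2)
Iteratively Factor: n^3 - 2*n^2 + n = (n - 1)*(n^2 - n) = (n - 1)^2*(n)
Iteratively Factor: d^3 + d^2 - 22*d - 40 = (d + 4)*(d^2 - 3*d - 10) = (d - 5)*(d + 4)*(d + 2)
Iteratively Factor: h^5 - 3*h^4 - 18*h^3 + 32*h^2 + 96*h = (h + 3)*(h^4 - 6*h^3 + 32*h) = (h - 4)*(h + 3)*(h^3 - 2*h^2 - 8*h) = (h - 4)*(h + 2)*(h + 3)*(h^2 - 4*h) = h*(h - 4)*(h + 2)*(h + 3)*(h - 4)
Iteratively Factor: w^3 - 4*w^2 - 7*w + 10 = (w - 5)*(w^2 + w - 2) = (w - 5)*(w - 1)*(w + 2)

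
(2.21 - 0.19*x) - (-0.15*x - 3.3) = 5.51 - 0.04*x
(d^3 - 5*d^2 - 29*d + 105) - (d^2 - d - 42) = d^3 - 6*d^2 - 28*d + 147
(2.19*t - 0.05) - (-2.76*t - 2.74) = 4.95*t + 2.69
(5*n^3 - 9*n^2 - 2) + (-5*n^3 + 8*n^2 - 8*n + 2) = -n^2 - 8*n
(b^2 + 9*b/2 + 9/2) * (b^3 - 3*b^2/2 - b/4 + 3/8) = b^5 + 3*b^4 - 5*b^3/2 - 15*b^2/2 + 9*b/16 + 27/16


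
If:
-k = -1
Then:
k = 1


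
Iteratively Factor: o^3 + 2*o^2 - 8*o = (o)*(o^2 + 2*o - 8) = o*(o - 2)*(o + 4)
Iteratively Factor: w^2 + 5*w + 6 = (w + 3)*(w + 2)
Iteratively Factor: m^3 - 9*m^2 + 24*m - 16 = (m - 4)*(m^2 - 5*m + 4) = (m - 4)^2*(m - 1)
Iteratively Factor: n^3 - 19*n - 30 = (n + 3)*(n^2 - 3*n - 10) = (n - 5)*(n + 3)*(n + 2)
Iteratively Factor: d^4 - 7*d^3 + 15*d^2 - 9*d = (d)*(d^3 - 7*d^2 + 15*d - 9) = d*(d - 3)*(d^2 - 4*d + 3) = d*(d - 3)*(d - 1)*(d - 3)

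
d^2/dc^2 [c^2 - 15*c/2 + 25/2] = 2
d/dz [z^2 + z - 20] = 2*z + 1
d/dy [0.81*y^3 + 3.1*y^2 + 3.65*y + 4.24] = 2.43*y^2 + 6.2*y + 3.65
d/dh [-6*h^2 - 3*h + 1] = -12*h - 3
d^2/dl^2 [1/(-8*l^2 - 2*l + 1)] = 8*(16*l^2 + 4*l - (8*l + 1)^2 - 2)/(8*l^2 + 2*l - 1)^3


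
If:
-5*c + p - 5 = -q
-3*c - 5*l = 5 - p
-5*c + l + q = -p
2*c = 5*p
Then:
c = 100/13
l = -5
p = 40/13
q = 525/13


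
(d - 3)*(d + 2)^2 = d^3 + d^2 - 8*d - 12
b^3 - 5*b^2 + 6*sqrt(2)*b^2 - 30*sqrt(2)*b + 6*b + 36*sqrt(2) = (b - 3)*(b - 2)*(b + 6*sqrt(2))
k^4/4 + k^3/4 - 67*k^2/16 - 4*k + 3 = (k/4 + 1)*(k - 4)*(k - 1/2)*(k + 3/2)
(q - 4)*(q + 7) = q^2 + 3*q - 28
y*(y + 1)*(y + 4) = y^3 + 5*y^2 + 4*y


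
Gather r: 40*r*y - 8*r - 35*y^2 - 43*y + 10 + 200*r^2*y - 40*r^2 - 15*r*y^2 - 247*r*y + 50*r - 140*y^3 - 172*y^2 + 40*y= r^2*(200*y - 40) + r*(-15*y^2 - 207*y + 42) - 140*y^3 - 207*y^2 - 3*y + 10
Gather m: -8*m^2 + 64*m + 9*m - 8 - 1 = -8*m^2 + 73*m - 9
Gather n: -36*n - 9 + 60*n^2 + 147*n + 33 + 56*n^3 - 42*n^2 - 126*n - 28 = 56*n^3 + 18*n^2 - 15*n - 4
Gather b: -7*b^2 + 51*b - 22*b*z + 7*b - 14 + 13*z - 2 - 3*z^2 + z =-7*b^2 + b*(58 - 22*z) - 3*z^2 + 14*z - 16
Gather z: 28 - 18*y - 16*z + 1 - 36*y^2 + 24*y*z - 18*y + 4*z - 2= -36*y^2 - 36*y + z*(24*y - 12) + 27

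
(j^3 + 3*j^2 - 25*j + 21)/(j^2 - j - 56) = (j^2 - 4*j + 3)/(j - 8)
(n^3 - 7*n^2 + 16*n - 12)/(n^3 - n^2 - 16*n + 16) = (n^3 - 7*n^2 + 16*n - 12)/(n^3 - n^2 - 16*n + 16)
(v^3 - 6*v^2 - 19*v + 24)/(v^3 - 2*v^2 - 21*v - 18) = (v^2 - 9*v + 8)/(v^2 - 5*v - 6)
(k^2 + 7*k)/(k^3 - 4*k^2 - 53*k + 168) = k/(k^2 - 11*k + 24)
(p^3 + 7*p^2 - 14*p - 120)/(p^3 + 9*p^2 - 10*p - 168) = (p + 5)/(p + 7)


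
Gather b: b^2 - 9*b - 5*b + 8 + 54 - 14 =b^2 - 14*b + 48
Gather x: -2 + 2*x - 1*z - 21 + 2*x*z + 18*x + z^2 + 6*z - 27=x*(2*z + 20) + z^2 + 5*z - 50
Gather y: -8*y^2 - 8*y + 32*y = -8*y^2 + 24*y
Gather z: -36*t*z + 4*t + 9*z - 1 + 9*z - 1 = 4*t + z*(18 - 36*t) - 2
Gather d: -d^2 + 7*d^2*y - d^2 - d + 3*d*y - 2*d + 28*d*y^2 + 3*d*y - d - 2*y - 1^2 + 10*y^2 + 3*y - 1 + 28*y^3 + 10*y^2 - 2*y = d^2*(7*y - 2) + d*(28*y^2 + 6*y - 4) + 28*y^3 + 20*y^2 - y - 2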